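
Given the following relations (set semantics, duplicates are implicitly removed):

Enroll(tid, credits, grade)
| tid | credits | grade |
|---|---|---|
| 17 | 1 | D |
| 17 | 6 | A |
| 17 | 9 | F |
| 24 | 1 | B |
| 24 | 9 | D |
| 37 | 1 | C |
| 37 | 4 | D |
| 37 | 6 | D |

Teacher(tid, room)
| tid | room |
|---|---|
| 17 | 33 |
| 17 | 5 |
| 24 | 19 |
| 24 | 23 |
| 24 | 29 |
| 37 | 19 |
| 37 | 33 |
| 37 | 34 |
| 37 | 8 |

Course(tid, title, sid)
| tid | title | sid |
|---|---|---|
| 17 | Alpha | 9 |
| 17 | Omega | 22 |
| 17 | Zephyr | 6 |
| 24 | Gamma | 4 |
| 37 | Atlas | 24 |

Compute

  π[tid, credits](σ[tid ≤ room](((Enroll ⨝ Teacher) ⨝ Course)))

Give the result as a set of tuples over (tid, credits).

{(17, 1), (17, 6), (17, 9), (24, 1), (24, 9)}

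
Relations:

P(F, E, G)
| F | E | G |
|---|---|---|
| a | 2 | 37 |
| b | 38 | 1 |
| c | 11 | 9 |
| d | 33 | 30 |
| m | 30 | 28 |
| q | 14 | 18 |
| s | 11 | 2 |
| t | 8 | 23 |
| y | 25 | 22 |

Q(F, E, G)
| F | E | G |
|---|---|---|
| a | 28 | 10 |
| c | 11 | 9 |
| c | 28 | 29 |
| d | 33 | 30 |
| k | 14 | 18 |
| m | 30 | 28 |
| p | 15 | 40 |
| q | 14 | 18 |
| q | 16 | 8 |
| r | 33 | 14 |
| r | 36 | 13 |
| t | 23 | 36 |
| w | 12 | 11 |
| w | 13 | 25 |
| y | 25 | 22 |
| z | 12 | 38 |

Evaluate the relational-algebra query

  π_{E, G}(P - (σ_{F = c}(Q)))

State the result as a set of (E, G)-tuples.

{(11, 2), (14, 18), (2, 37), (25, 22), (30, 28), (33, 30), (38, 1), (8, 23)}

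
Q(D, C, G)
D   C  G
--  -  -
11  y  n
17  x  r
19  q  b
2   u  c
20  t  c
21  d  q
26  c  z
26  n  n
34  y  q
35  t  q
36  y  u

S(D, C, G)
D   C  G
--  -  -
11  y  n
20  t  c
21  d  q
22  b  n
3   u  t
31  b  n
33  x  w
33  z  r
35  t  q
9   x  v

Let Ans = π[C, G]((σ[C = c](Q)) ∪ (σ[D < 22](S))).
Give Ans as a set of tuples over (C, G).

{(c, z), (d, q), (t, c), (u, t), (x, v), (y, n)}

σ[C = c]: keep tuples satisfying C = c → {(26, c, z)}
σ[D < 22]: keep tuples satisfying D < 22 → {(11, y, n), (20, t, c), (21, d, q), (3, u, t), (9, x, v)}
Set union of the two operands is {(11, y, n), (20, t, c), (21, d, q), (26, c, z), (3, u, t), (9, x, v)}.
Keep only column(s) C, G: {(c, z), (d, q), (t, c), (u, t), (x, v), (y, n)}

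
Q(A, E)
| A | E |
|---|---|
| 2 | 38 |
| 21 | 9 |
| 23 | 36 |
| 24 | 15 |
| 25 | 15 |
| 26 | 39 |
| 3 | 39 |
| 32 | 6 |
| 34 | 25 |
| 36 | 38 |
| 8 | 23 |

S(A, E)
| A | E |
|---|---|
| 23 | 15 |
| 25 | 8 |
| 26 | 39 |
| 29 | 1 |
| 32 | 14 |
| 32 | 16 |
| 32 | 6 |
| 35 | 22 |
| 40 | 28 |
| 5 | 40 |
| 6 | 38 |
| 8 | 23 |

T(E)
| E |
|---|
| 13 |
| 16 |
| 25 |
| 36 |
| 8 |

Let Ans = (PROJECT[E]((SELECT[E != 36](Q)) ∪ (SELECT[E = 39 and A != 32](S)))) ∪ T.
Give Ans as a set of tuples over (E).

{13, 15, 16, 23, 25, 36, 38, 39, 6, 8, 9}

σ[E != 36]: keep tuples satisfying E != 36 → {(2, 38), (21, 9), (24, 15), (25, 15), (26, 39), (3, 39), (32, 6), (34, 25), (36, 38), (8, 23)}
σ[E = 39 and A != 32]: keep tuples satisfying E = 39 and A != 32 → {(26, 39)}
Taking the union: {(2, 38), (21, 9), (24, 15), (25, 15), (26, 39), (3, 39), (32, 6), (34, 25), (36, 38), (8, 23)}
π[E]: project onto (E) (3 duplicate(s) eliminated) → {15, 23, 25, 38, 39, 6, 9}
Taking the union: {13, 15, 16, 23, 25, 36, 38, 39, 6, 8, 9}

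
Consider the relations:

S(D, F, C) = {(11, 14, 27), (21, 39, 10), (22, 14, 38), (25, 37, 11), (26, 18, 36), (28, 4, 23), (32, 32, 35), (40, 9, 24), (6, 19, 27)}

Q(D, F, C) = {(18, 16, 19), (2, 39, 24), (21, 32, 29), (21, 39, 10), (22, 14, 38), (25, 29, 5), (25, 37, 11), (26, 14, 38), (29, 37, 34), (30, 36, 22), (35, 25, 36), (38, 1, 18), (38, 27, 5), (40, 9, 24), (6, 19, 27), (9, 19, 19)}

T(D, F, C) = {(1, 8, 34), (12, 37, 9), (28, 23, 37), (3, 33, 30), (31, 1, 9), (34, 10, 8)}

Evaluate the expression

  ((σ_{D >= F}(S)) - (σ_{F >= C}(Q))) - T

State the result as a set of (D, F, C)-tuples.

{(22, 14, 38), (26, 18, 36), (28, 4, 23), (32, 32, 35), (40, 9, 24)}

σ[D >= F]: keep tuples satisfying D >= F → {(22, 14, 38), (26, 18, 36), (28, 4, 23), (32, 32, 35), (40, 9, 24)}
σ[F >= C]: keep tuples satisfying F >= C → {(2, 39, 24), (21, 32, 29), (21, 39, 10), (25, 29, 5), (25, 37, 11), (29, 37, 34), (30, 36, 22), (38, 27, 5), (9, 19, 19)}
Taking the difference: {(22, 14, 38), (26, 18, 36), (28, 4, 23), (32, 32, 35), (40, 9, 24)}
Taking the difference: {(22, 14, 38), (26, 18, 36), (28, 4, 23), (32, 32, 35), (40, 9, 24)}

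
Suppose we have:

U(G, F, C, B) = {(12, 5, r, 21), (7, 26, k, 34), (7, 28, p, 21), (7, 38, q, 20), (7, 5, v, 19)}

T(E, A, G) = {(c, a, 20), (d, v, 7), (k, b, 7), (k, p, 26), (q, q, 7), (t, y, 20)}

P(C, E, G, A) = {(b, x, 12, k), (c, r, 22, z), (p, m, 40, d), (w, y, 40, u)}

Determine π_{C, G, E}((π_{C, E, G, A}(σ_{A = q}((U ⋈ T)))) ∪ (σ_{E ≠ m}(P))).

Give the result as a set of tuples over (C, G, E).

{(b, 12, x), (c, 22, r), (k, 7, q), (p, 7, q), (q, 7, q), (v, 7, q), (w, 40, y)}

Natural join on G: {(7, 26, k, 34, d, v), (7, 26, k, 34, k, b), (7, 26, k, 34, q, q), (7, 28, p, 21, d, v), (7, 28, p, 21, k, b), (7, 28, p, 21, q, q), (7, 38, q, 20, d, v), (7, 38, q, 20, k, b), (7, 38, q, 20, q, q), (7, 5, v, 19, d, v), (7, 5, v, 19, k, b), (7, 5, v, 19, q, q)}
Selection A = q: {(7, 26, k, 34, q, q), (7, 28, p, 21, q, q), (7, 38, q, 20, q, q), (7, 5, v, 19, q, q)}
Projecting to C, E, G, A: {(k, q, 7, q), (p, q, 7, q), (q, q, 7, q), (v, q, 7, q)}
Selection E ≠ m: {(b, x, 12, k), (c, r, 22, z), (w, y, 40, u)}
Set union of the two operands is {(b, x, 12, k), (c, r, 22, z), (k, q, 7, q), (p, q, 7, q), (q, q, 7, q), (v, q, 7, q), (w, y, 40, u)}.
Projecting to C, G, E: {(b, 12, x), (c, 22, r), (k, 7, q), (p, 7, q), (q, 7, q), (v, 7, q), (w, 40, y)}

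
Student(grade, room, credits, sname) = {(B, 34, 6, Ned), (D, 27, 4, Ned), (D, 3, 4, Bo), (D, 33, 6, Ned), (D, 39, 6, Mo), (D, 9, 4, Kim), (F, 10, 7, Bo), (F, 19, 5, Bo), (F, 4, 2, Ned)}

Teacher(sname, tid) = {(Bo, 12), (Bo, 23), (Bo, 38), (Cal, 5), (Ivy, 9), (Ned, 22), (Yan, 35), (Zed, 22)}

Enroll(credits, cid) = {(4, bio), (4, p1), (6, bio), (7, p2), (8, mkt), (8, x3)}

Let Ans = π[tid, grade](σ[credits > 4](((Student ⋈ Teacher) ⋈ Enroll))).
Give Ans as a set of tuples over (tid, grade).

{(12, F), (22, B), (22, D), (23, F), (38, F)}

Joining Student and Teacher on sname yields {(B, 34, 6, Ned, 22), (D, 27, 4, Ned, 22), (D, 3, 4, Bo, 12), (D, 3, 4, Bo, 23), (D, 3, 4, Bo, 38), (D, 33, 6, Ned, 22), (F, 10, 7, Bo, 12), (F, 10, 7, Bo, 23), (F, 10, 7, Bo, 38), (F, 19, 5, Bo, 12), (F, 19, 5, Bo, 23), (F, 19, 5, Bo, 38), (F, 4, 2, Ned, 22)}.
Joining (Student ⋈ Teacher) and Enroll on credits yields {(B, 34, 6, Ned, 22, bio), (D, 27, 4, Ned, 22, bio), (D, 27, 4, Ned, 22, p1), (D, 3, 4, Bo, 12, bio), (D, 3, 4, Bo, 12, p1), (D, 3, 4, Bo, 23, bio), (D, 3, 4, Bo, 23, p1), (D, 3, 4, Bo, 38, bio), (D, 3, 4, Bo, 38, p1), (D, 33, 6, Ned, 22, bio), (F, 10, 7, Bo, 12, p2), (F, 10, 7, Bo, 23, p2), (F, 10, 7, Bo, 38, p2)}.
Selection credits > 4: {(B, 34, 6, Ned, 22, bio), (D, 33, 6, Ned, 22, bio), (F, 10, 7, Bo, 12, p2), (F, 10, 7, Bo, 23, p2), (F, 10, 7, Bo, 38, p2)}
π[tid, grade]: project onto (tid, grade) → {(12, F), (22, B), (22, D), (23, F), (38, F)}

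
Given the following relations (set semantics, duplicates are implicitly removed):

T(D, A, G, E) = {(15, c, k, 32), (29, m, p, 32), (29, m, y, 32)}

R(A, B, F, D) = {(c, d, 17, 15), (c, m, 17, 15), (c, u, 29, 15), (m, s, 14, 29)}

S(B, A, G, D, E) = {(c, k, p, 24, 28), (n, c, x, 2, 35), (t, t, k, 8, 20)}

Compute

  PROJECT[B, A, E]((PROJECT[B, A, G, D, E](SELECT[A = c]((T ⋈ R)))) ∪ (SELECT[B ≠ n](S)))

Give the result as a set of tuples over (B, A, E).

Natural join on D, A: {(15, c, k, 32, d, 17), (15, c, k, 32, m, 17), (15, c, k, 32, u, 29), (29, m, p, 32, s, 14), (29, m, y, 32, s, 14)}
Filtering on A = c leaves {(15, c, k, 32, d, 17), (15, c, k, 32, m, 17), (15, c, k, 32, u, 29)}.
Projecting to B, A, G, D, E: {(d, c, k, 15, 32), (m, c, k, 15, 32), (u, c, k, 15, 32)}
Filtering on B ≠ n leaves {(c, k, p, 24, 28), (t, t, k, 8, 20)}.
Taking the union: {(c, k, p, 24, 28), (d, c, k, 15, 32), (m, c, k, 15, 32), (t, t, k, 8, 20), (u, c, k, 15, 32)}
Projecting to B, A, E: {(c, k, 28), (d, c, 32), (m, c, 32), (t, t, 20), (u, c, 32)}

{(c, k, 28), (d, c, 32), (m, c, 32), (t, t, 20), (u, c, 32)}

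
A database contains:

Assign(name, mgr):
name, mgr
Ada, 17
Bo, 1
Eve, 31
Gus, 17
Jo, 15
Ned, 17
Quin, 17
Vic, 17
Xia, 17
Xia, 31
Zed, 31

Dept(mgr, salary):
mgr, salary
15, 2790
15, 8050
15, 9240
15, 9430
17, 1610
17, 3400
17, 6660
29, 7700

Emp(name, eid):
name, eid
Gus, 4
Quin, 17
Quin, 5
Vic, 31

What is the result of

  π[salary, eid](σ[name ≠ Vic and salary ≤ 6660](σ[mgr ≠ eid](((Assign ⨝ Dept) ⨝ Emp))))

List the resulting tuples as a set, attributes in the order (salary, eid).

Natural join on mgr: {(Ada, 17, 1610), (Ada, 17, 3400), (Ada, 17, 6660), (Gus, 17, 1610), (Gus, 17, 3400), (Gus, 17, 6660), (Jo, 15, 2790), (Jo, 15, 8050), (Jo, 15, 9240), (Jo, 15, 9430), (Ned, 17, 1610), (Ned, 17, 3400), (Ned, 17, 6660), (Quin, 17, 1610), (Quin, 17, 3400), (Quin, 17, 6660), (Vic, 17, 1610), (Vic, 17, 3400), (Vic, 17, 6660), (Xia, 17, 1610), (Xia, 17, 3400), (Xia, 17, 6660)}
Natural join on name: {(Gus, 17, 1610, 4), (Gus, 17, 3400, 4), (Gus, 17, 6660, 4), (Quin, 17, 1610, 17), (Quin, 17, 1610, 5), (Quin, 17, 3400, 17), (Quin, 17, 3400, 5), (Quin, 17, 6660, 17), (Quin, 17, 6660, 5), (Vic, 17, 1610, 31), (Vic, 17, 3400, 31), (Vic, 17, 6660, 31)}
Filtering on mgr ≠ eid leaves {(Gus, 17, 1610, 4), (Gus, 17, 3400, 4), (Gus, 17, 6660, 4), (Quin, 17, 1610, 5), (Quin, 17, 3400, 5), (Quin, 17, 6660, 5), (Vic, 17, 1610, 31), (Vic, 17, 3400, 31), (Vic, 17, 6660, 31)}.
Filtering on name ≠ Vic and salary ≤ 6660 leaves {(Gus, 17, 1610, 4), (Gus, 17, 3400, 4), (Gus, 17, 6660, 4), (Quin, 17, 1610, 5), (Quin, 17, 3400, 5), (Quin, 17, 6660, 5)}.
π[salary, eid]: project onto (salary, eid) → {(1610, 4), (1610, 5), (3400, 4), (3400, 5), (6660, 4), (6660, 5)}

{(1610, 4), (1610, 5), (3400, 4), (3400, 5), (6660, 4), (6660, 5)}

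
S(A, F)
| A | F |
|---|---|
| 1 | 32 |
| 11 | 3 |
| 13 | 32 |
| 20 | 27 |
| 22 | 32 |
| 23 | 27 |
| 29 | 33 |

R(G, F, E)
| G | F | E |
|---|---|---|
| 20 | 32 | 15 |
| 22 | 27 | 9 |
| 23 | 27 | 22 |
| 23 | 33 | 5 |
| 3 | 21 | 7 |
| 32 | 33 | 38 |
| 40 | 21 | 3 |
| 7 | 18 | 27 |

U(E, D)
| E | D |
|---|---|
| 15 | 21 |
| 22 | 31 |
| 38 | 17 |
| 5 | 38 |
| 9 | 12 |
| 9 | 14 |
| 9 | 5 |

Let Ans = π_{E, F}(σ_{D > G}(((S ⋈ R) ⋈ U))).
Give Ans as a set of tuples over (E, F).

{(15, 32), (22, 27), (5, 33)}

S ⋈ R (natural join on F): {(1, 32, 20, 15), (13, 32, 20, 15), (20, 27, 22, 9), (20, 27, 23, 22), (22, 32, 20, 15), (23, 27, 22, 9), (23, 27, 23, 22), (29, 33, 23, 5), (29, 33, 32, 38)}
(S ⋈ R) ⋈ U (natural join on E): {(1, 32, 20, 15, 21), (13, 32, 20, 15, 21), (20, 27, 22, 9, 12), (20, 27, 22, 9, 14), (20, 27, 22, 9, 5), (20, 27, 23, 22, 31), (22, 32, 20, 15, 21), (23, 27, 22, 9, 12), (23, 27, 22, 9, 14), (23, 27, 22, 9, 5), (23, 27, 23, 22, 31), (29, 33, 23, 5, 38), (29, 33, 32, 38, 17)}
Apply σ_{D > G}; surviving tuples: {(1, 32, 20, 15, 21), (13, 32, 20, 15, 21), (20, 27, 23, 22, 31), (22, 32, 20, 15, 21), (23, 27, 23, 22, 31), (29, 33, 23, 5, 38)}
π_{E, F} gives {(15, 32), (22, 27), (5, 33)} (3 duplicate(s) eliminated).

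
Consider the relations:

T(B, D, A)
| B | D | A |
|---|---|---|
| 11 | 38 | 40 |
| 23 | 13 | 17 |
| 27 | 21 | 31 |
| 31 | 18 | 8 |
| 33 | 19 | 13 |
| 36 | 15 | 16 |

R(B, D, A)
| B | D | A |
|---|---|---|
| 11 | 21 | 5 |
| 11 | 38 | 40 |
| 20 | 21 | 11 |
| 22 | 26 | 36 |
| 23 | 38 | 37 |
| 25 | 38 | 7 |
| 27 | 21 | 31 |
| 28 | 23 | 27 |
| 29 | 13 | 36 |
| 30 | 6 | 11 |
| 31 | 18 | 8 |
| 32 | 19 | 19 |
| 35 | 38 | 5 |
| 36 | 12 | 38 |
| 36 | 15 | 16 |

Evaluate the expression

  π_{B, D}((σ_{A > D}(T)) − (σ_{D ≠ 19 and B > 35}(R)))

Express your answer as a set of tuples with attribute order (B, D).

{(11, 38), (23, 13), (27, 21)}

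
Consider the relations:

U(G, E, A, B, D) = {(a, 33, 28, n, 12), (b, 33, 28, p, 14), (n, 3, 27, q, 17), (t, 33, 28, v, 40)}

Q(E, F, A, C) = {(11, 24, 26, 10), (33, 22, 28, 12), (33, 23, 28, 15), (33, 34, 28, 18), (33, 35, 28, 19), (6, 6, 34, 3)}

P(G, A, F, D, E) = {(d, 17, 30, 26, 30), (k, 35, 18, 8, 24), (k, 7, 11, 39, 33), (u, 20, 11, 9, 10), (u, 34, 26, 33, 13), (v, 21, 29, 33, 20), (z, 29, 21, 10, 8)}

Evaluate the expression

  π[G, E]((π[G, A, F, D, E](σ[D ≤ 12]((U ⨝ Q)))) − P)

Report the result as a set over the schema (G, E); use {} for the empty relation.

{(a, 33)}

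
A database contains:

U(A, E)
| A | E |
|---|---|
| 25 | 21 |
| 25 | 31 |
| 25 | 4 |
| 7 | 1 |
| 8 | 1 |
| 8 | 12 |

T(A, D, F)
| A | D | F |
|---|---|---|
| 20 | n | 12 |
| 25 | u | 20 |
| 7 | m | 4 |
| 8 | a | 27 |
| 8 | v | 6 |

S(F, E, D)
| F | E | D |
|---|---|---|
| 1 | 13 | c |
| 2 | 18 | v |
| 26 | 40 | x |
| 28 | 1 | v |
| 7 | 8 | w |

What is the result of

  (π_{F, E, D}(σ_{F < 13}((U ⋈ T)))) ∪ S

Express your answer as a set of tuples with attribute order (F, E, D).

{(1, 13, c), (2, 18, v), (26, 40, x), (28, 1, v), (4, 1, m), (6, 1, v), (6, 12, v), (7, 8, w)}

Natural join on A: {(25, 21, u, 20), (25, 31, u, 20), (25, 4, u, 20), (7, 1, m, 4), (8, 1, a, 27), (8, 1, v, 6), (8, 12, a, 27), (8, 12, v, 6)}
Selection F < 13: {(7, 1, m, 4), (8, 1, v, 6), (8, 12, v, 6)}
Projecting to F, E, D: {(4, 1, m), (6, 1, v), (6, 12, v)}
Set union of the two operands is {(1, 13, c), (2, 18, v), (26, 40, x), (28, 1, v), (4, 1, m), (6, 1, v), (6, 12, v), (7, 8, w)}.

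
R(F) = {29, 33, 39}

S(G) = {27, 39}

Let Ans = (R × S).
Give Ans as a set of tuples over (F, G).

{(29, 27), (29, 39), (33, 27), (33, 39), (39, 27), (39, 39)}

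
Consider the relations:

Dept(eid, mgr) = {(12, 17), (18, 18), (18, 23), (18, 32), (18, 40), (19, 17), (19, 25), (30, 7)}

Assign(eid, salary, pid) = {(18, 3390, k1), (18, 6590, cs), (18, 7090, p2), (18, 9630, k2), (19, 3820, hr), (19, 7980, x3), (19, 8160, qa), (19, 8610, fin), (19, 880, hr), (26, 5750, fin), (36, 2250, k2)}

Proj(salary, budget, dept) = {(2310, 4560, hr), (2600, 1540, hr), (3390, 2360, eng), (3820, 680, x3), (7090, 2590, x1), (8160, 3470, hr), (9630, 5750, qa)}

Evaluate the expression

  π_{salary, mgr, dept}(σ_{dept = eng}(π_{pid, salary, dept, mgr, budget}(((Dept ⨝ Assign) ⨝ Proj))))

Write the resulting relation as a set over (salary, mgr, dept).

{(3390, 18, eng), (3390, 23, eng), (3390, 32, eng), (3390, 40, eng)}

Joining Dept and Assign on eid yields {(18, 18, 3390, k1), (18, 18, 6590, cs), (18, 18, 7090, p2), (18, 18, 9630, k2), (18, 23, 3390, k1), (18, 23, 6590, cs), (18, 23, 7090, p2), (18, 23, 9630, k2), (18, 32, 3390, k1), (18, 32, 6590, cs), (18, 32, 7090, p2), (18, 32, 9630, k2), (18, 40, 3390, k1), (18, 40, 6590, cs), (18, 40, 7090, p2), (18, 40, 9630, k2), (19, 17, 3820, hr), (19, 17, 7980, x3), (19, 17, 8160, qa), (19, 17, 8610, fin), (19, 17, 880, hr), (19, 25, 3820, hr), (19, 25, 7980, x3), (19, 25, 8160, qa), (19, 25, 8610, fin), (19, 25, 880, hr)}.
Joining (Dept ⨝ Assign) and Proj on salary yields {(18, 18, 3390, k1, 2360, eng), (18, 18, 7090, p2, 2590, x1), (18, 18, 9630, k2, 5750, qa), (18, 23, 3390, k1, 2360, eng), (18, 23, 7090, p2, 2590, x1), (18, 23, 9630, k2, 5750, qa), (18, 32, 3390, k1, 2360, eng), (18, 32, 7090, p2, 2590, x1), (18, 32, 9630, k2, 5750, qa), (18, 40, 3390, k1, 2360, eng), (18, 40, 7090, p2, 2590, x1), (18, 40, 9630, k2, 5750, qa), (19, 17, 3820, hr, 680, x3), (19, 17, 8160, qa, 3470, hr), (19, 25, 3820, hr, 680, x3), (19, 25, 8160, qa, 3470, hr)}.
Keep only column(s) pid, salary, dept, mgr, budget: {(hr, 3820, x3, 17, 680), (hr, 3820, x3, 25, 680), (k1, 3390, eng, 18, 2360), (k1, 3390, eng, 23, 2360), (k1, 3390, eng, 32, 2360), (k1, 3390, eng, 40, 2360), (k2, 9630, qa, 18, 5750), (k2, 9630, qa, 23, 5750), (k2, 9630, qa, 32, 5750), (k2, 9630, qa, 40, 5750), (p2, 7090, x1, 18, 2590), (p2, 7090, x1, 23, 2590), (p2, 7090, x1, 32, 2590), (p2, 7090, x1, 40, 2590), (qa, 8160, hr, 17, 3470), (qa, 8160, hr, 25, 3470)}
Selection dept = eng: {(k1, 3390, eng, 18, 2360), (k1, 3390, eng, 23, 2360), (k1, 3390, eng, 32, 2360), (k1, 3390, eng, 40, 2360)}
Keep only column(s) salary, mgr, dept: {(3390, 18, eng), (3390, 23, eng), (3390, 32, eng), (3390, 40, eng)}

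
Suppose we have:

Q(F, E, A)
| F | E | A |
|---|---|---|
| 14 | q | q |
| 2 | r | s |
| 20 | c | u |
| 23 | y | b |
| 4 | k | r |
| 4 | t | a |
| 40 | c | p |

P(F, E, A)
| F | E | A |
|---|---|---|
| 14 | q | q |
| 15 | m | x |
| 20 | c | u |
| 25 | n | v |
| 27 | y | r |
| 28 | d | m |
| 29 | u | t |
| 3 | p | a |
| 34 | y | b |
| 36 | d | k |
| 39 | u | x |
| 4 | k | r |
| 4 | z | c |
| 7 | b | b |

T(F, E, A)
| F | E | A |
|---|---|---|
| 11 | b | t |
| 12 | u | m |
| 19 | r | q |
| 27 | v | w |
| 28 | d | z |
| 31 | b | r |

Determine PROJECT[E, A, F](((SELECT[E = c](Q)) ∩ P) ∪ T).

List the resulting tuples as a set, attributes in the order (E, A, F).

Filtering on E = c leaves {(20, c, u), (40, c, p)}.
Intersection: {(20, c, u), (40, c, p)} with {(14, q, q), (15, m, x), (20, c, u), (25, n, v), (27, y, r), (28, d, m), (29, u, t), (3, p, a), (34, y, b), (36, d, k), (39, u, x), (4, k, r), (4, z, c), (7, b, b)} → {(20, c, u)}
Union: {(20, c, u)} with {(11, b, t), (12, u, m), (19, r, q), (27, v, w), (28, d, z), (31, b, r)} → {(11, b, t), (12, u, m), (19, r, q), (20, c, u), (27, v, w), (28, d, z), (31, b, r)}
Projecting to E, A, F: {(b, r, 31), (b, t, 11), (c, u, 20), (d, z, 28), (r, q, 19), (u, m, 12), (v, w, 27)}

{(b, r, 31), (b, t, 11), (c, u, 20), (d, z, 28), (r, q, 19), (u, m, 12), (v, w, 27)}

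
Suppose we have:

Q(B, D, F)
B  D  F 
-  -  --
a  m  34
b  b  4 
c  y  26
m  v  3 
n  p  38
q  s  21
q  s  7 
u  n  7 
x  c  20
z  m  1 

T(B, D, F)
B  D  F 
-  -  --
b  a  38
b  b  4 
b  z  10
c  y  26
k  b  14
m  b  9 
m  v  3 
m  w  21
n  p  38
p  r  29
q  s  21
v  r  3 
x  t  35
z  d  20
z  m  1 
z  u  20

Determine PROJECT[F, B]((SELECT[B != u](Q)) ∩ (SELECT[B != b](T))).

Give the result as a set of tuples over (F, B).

{(1, z), (21, q), (26, c), (3, m), (38, n)}

Selection B != u: {(a, m, 34), (b, b, 4), (c, y, 26), (m, v, 3), (n, p, 38), (q, s, 21), (q, s, 7), (x, c, 20), (z, m, 1)}
Selection B != b: {(c, y, 26), (k, b, 14), (m, b, 9), (m, v, 3), (m, w, 21), (n, p, 38), (p, r, 29), (q, s, 21), (v, r, 3), (x, t, 35), (z, d, 20), (z, m, 1), (z, u, 20)}
Intersection: {(a, m, 34), (b, b, 4), (c, y, 26), (m, v, 3), (n, p, 38), (q, s, 21), (q, s, 7), (x, c, 20), (z, m, 1)} with {(c, y, 26), (k, b, 14), (m, b, 9), (m, v, 3), (m, w, 21), (n, p, 38), (p, r, 29), (q, s, 21), (v, r, 3), (x, t, 35), (z, d, 20), (z, m, 1), (z, u, 20)} → {(c, y, 26), (m, v, 3), (n, p, 38), (q, s, 21), (z, m, 1)}
π_{F, B} gives {(1, z), (21, q), (26, c), (3, m), (38, n)}.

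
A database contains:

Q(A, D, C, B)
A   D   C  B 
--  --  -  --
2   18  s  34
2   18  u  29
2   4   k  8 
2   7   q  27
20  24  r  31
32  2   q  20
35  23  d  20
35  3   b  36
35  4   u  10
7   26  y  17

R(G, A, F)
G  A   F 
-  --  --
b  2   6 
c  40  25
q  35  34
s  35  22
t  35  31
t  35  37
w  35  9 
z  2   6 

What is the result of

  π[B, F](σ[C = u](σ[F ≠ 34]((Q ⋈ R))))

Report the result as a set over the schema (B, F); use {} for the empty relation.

{(10, 22), (10, 31), (10, 37), (10, 9), (29, 6)}

Q ⋈ R (natural join on A): {(2, 18, s, 34, b, 6), (2, 18, s, 34, z, 6), (2, 18, u, 29, b, 6), (2, 18, u, 29, z, 6), (2, 4, k, 8, b, 6), (2, 4, k, 8, z, 6), (2, 7, q, 27, b, 6), (2, 7, q, 27, z, 6), (35, 23, d, 20, q, 34), (35, 23, d, 20, s, 22), (35, 23, d, 20, t, 31), (35, 23, d, 20, t, 37), (35, 23, d, 20, w, 9), (35, 3, b, 36, q, 34), (35, 3, b, 36, s, 22), (35, 3, b, 36, t, 31), (35, 3, b, 36, t, 37), (35, 3, b, 36, w, 9), (35, 4, u, 10, q, 34), (35, 4, u, 10, s, 22), (35, 4, u, 10, t, 31), (35, 4, u, 10, t, 37), (35, 4, u, 10, w, 9)}
Selection F ≠ 34: {(2, 18, s, 34, b, 6), (2, 18, s, 34, z, 6), (2, 18, u, 29, b, 6), (2, 18, u, 29, z, 6), (2, 4, k, 8, b, 6), (2, 4, k, 8, z, 6), (2, 7, q, 27, b, 6), (2, 7, q, 27, z, 6), (35, 23, d, 20, s, 22), (35, 23, d, 20, t, 31), (35, 23, d, 20, t, 37), (35, 23, d, 20, w, 9), (35, 3, b, 36, s, 22), (35, 3, b, 36, t, 31), (35, 3, b, 36, t, 37), (35, 3, b, 36, w, 9), (35, 4, u, 10, s, 22), (35, 4, u, 10, t, 31), (35, 4, u, 10, t, 37), (35, 4, u, 10, w, 9)}
Selection C = u: {(2, 18, u, 29, b, 6), (2, 18, u, 29, z, 6), (35, 4, u, 10, s, 22), (35, 4, u, 10, t, 31), (35, 4, u, 10, t, 37), (35, 4, u, 10, w, 9)}
π_{B, F} gives {(10, 22), (10, 31), (10, 37), (10, 9), (29, 6)} (1 duplicate(s) eliminated).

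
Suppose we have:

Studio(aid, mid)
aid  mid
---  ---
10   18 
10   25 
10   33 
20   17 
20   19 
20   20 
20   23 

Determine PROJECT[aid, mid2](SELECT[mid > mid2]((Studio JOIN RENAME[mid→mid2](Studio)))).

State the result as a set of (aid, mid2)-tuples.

{(10, 18), (10, 25), (20, 17), (20, 19), (20, 20)}

ρ[mid→mid2]: schema becomes (aid, mid2); tuples unchanged.
Natural join on aid: {(10, 18, 18), (10, 18, 25), (10, 18, 33), (10, 25, 18), (10, 25, 25), (10, 25, 33), (10, 33, 18), (10, 33, 25), (10, 33, 33), (20, 17, 17), (20, 17, 19), (20, 17, 20), (20, 17, 23), (20, 19, 17), (20, 19, 19), (20, 19, 20), (20, 19, 23), (20, 20, 17), (20, 20, 19), (20, 20, 20), (20, 20, 23), (20, 23, 17), (20, 23, 19), (20, 23, 20), (20, 23, 23)}
Apply σ_{mid > mid2}; surviving tuples: {(10, 25, 18), (10, 33, 18), (10, 33, 25), (20, 19, 17), (20, 20, 17), (20, 20, 19), (20, 23, 17), (20, 23, 19), (20, 23, 20)}
π[aid, mid2]: project onto (aid, mid2) (4 duplicate(s) eliminated) → {(10, 18), (10, 25), (20, 17), (20, 19), (20, 20)}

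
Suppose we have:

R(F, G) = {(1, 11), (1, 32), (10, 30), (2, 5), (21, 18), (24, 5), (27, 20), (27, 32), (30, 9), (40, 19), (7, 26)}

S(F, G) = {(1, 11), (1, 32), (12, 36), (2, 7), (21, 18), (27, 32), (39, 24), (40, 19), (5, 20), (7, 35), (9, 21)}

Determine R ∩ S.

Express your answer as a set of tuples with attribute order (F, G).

{(1, 11), (1, 32), (21, 18), (27, 32), (40, 19)}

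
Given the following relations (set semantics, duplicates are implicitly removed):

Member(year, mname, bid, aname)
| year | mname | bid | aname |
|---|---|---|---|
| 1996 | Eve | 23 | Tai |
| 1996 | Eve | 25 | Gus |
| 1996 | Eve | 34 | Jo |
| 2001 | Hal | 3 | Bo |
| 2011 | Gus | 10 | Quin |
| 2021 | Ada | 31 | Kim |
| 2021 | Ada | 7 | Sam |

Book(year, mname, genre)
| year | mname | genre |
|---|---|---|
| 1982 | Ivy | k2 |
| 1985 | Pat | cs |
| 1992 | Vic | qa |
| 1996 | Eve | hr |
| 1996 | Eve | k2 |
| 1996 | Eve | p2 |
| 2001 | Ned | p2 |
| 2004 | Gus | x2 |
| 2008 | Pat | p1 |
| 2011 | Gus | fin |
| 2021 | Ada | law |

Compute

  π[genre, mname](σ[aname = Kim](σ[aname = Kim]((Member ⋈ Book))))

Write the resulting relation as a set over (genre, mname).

{(law, Ada)}

Natural join on year, mname: {(1996, Eve, 23, Tai, hr), (1996, Eve, 23, Tai, k2), (1996, Eve, 23, Tai, p2), (1996, Eve, 25, Gus, hr), (1996, Eve, 25, Gus, k2), (1996, Eve, 25, Gus, p2), (1996, Eve, 34, Jo, hr), (1996, Eve, 34, Jo, k2), (1996, Eve, 34, Jo, p2), (2011, Gus, 10, Quin, fin), (2021, Ada, 31, Kim, law), (2021, Ada, 7, Sam, law)}
Apply σ_{aname = Kim}; surviving tuples: {(2021, Ada, 31, Kim, law)}
Apply σ_{aname = Kim}; surviving tuples: {(2021, Ada, 31, Kim, law)}
Projecting to genre, mname: {(law, Ada)}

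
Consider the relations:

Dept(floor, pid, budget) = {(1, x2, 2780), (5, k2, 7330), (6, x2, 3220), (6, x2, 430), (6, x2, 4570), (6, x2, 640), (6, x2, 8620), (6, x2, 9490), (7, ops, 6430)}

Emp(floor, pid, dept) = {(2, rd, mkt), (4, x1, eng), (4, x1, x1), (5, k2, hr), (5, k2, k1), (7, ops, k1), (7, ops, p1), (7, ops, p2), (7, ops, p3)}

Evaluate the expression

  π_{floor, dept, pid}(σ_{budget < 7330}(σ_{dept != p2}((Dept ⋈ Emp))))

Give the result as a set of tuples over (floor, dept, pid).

{(7, k1, ops), (7, p1, ops), (7, p3, ops)}

Natural join on floor, pid: {(5, k2, 7330, hr), (5, k2, 7330, k1), (7, ops, 6430, k1), (7, ops, 6430, p1), (7, ops, 6430, p2), (7, ops, 6430, p3)}
Filtering on dept != p2 leaves {(5, k2, 7330, hr), (5, k2, 7330, k1), (7, ops, 6430, k1), (7, ops, 6430, p1), (7, ops, 6430, p3)}.
Filtering on budget < 7330 leaves {(7, ops, 6430, k1), (7, ops, 6430, p1), (7, ops, 6430, p3)}.
π[floor, dept, pid]: project onto (floor, dept, pid) → {(7, k1, ops), (7, p1, ops), (7, p3, ops)}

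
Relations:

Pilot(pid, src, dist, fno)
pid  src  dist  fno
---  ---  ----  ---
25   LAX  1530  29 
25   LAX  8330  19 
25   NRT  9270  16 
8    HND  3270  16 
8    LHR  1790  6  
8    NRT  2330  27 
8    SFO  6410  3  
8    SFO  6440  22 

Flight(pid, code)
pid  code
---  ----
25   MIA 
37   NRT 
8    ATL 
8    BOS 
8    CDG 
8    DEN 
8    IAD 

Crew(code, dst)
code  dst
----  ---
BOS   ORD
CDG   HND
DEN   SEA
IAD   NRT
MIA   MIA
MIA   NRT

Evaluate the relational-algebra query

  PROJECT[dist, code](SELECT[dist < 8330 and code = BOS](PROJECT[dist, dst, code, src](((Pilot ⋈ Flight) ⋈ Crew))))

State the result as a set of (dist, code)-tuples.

{(1790, BOS), (2330, BOS), (3270, BOS), (6410, BOS), (6440, BOS)}

Joining Pilot and Flight on pid yields {(25, LAX, 1530, 29, MIA), (25, LAX, 8330, 19, MIA), (25, NRT, 9270, 16, MIA), (8, HND, 3270, 16, ATL), (8, HND, 3270, 16, BOS), (8, HND, 3270, 16, CDG), (8, HND, 3270, 16, DEN), (8, HND, 3270, 16, IAD), (8, LHR, 1790, 6, ATL), (8, LHR, 1790, 6, BOS), (8, LHR, 1790, 6, CDG), (8, LHR, 1790, 6, DEN), (8, LHR, 1790, 6, IAD), (8, NRT, 2330, 27, ATL), (8, NRT, 2330, 27, BOS), (8, NRT, 2330, 27, CDG), (8, NRT, 2330, 27, DEN), (8, NRT, 2330, 27, IAD), (8, SFO, 6410, 3, ATL), (8, SFO, 6410, 3, BOS), (8, SFO, 6410, 3, CDG), (8, SFO, 6410, 3, DEN), (8, SFO, 6410, 3, IAD), (8, SFO, 6440, 22, ATL), (8, SFO, 6440, 22, BOS), (8, SFO, 6440, 22, CDG), (8, SFO, 6440, 22, DEN), (8, SFO, 6440, 22, IAD)}.
Joining (Pilot ⋈ Flight) and Crew on code yields {(25, LAX, 1530, 29, MIA, MIA), (25, LAX, 1530, 29, MIA, NRT), (25, LAX, 8330, 19, MIA, MIA), (25, LAX, 8330, 19, MIA, NRT), (25, NRT, 9270, 16, MIA, MIA), (25, NRT, 9270, 16, MIA, NRT), (8, HND, 3270, 16, BOS, ORD), (8, HND, 3270, 16, CDG, HND), (8, HND, 3270, 16, DEN, SEA), (8, HND, 3270, 16, IAD, NRT), (8, LHR, 1790, 6, BOS, ORD), (8, LHR, 1790, 6, CDG, HND), (8, LHR, 1790, 6, DEN, SEA), (8, LHR, 1790, 6, IAD, NRT), (8, NRT, 2330, 27, BOS, ORD), (8, NRT, 2330, 27, CDG, HND), (8, NRT, 2330, 27, DEN, SEA), (8, NRT, 2330, 27, IAD, NRT), (8, SFO, 6410, 3, BOS, ORD), (8, SFO, 6410, 3, CDG, HND), (8, SFO, 6410, 3, DEN, SEA), (8, SFO, 6410, 3, IAD, NRT), (8, SFO, 6440, 22, BOS, ORD), (8, SFO, 6440, 22, CDG, HND), (8, SFO, 6440, 22, DEN, SEA), (8, SFO, 6440, 22, IAD, NRT)}.
Keep only column(s) dist, dst, code, src: {(1530, MIA, MIA, LAX), (1530, NRT, MIA, LAX), (1790, HND, CDG, LHR), (1790, NRT, IAD, LHR), (1790, ORD, BOS, LHR), (1790, SEA, DEN, LHR), (2330, HND, CDG, NRT), (2330, NRT, IAD, NRT), (2330, ORD, BOS, NRT), (2330, SEA, DEN, NRT), (3270, HND, CDG, HND), (3270, NRT, IAD, HND), (3270, ORD, BOS, HND), (3270, SEA, DEN, HND), (6410, HND, CDG, SFO), (6410, NRT, IAD, SFO), (6410, ORD, BOS, SFO), (6410, SEA, DEN, SFO), (6440, HND, CDG, SFO), (6440, NRT, IAD, SFO), (6440, ORD, BOS, SFO), (6440, SEA, DEN, SFO), (8330, MIA, MIA, LAX), (8330, NRT, MIA, LAX), (9270, MIA, MIA, NRT), (9270, NRT, MIA, NRT)}
Selection dist < 8330 and code = BOS: {(1790, ORD, BOS, LHR), (2330, ORD, BOS, NRT), (3270, ORD, BOS, HND), (6410, ORD, BOS, SFO), (6440, ORD, BOS, SFO)}
Keep only column(s) dist, code: {(1790, BOS), (2330, BOS), (3270, BOS), (6410, BOS), (6440, BOS)}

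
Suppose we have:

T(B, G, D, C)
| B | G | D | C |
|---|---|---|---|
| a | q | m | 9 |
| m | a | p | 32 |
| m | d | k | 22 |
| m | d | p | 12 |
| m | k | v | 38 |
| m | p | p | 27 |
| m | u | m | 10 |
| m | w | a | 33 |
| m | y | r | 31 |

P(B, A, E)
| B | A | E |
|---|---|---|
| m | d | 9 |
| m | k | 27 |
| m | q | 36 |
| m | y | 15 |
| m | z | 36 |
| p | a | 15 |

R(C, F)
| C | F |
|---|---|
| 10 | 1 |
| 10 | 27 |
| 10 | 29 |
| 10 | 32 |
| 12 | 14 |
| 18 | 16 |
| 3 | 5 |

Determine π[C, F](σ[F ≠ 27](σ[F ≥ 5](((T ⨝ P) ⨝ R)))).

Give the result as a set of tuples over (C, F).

{(10, 29), (10, 32), (12, 14)}

T ⋈ P (natural join on B): {(m, a, p, 32, d, 9), (m, a, p, 32, k, 27), (m, a, p, 32, q, 36), (m, a, p, 32, y, 15), (m, a, p, 32, z, 36), (m, d, k, 22, d, 9), (m, d, k, 22, k, 27), (m, d, k, 22, q, 36), (m, d, k, 22, y, 15), (m, d, k, 22, z, 36), (m, d, p, 12, d, 9), (m, d, p, 12, k, 27), (m, d, p, 12, q, 36), (m, d, p, 12, y, 15), (m, d, p, 12, z, 36), (m, k, v, 38, d, 9), (m, k, v, 38, k, 27), (m, k, v, 38, q, 36), (m, k, v, 38, y, 15), (m, k, v, 38, z, 36), (m, p, p, 27, d, 9), (m, p, p, 27, k, 27), (m, p, p, 27, q, 36), (m, p, p, 27, y, 15), (m, p, p, 27, z, 36), (m, u, m, 10, d, 9), (m, u, m, 10, k, 27), (m, u, m, 10, q, 36), (m, u, m, 10, y, 15), (m, u, m, 10, z, 36), (m, w, a, 33, d, 9), (m, w, a, 33, k, 27), (m, w, a, 33, q, 36), (m, w, a, 33, y, 15), (m, w, a, 33, z, 36), (m, y, r, 31, d, 9), (m, y, r, 31, k, 27), (m, y, r, 31, q, 36), (m, y, r, 31, y, 15), (m, y, r, 31, z, 36)}
(T ⨝ P) ⋈ R (natural join on C): {(m, d, p, 12, d, 9, 14), (m, d, p, 12, k, 27, 14), (m, d, p, 12, q, 36, 14), (m, d, p, 12, y, 15, 14), (m, d, p, 12, z, 36, 14), (m, u, m, 10, d, 9, 1), (m, u, m, 10, d, 9, 27), (m, u, m, 10, d, 9, 29), (m, u, m, 10, d, 9, 32), (m, u, m, 10, k, 27, 1), (m, u, m, 10, k, 27, 27), (m, u, m, 10, k, 27, 29), (m, u, m, 10, k, 27, 32), (m, u, m, 10, q, 36, 1), (m, u, m, 10, q, 36, 27), (m, u, m, 10, q, 36, 29), (m, u, m, 10, q, 36, 32), (m, u, m, 10, y, 15, 1), (m, u, m, 10, y, 15, 27), (m, u, m, 10, y, 15, 29), (m, u, m, 10, y, 15, 32), (m, u, m, 10, z, 36, 1), (m, u, m, 10, z, 36, 27), (m, u, m, 10, z, 36, 29), (m, u, m, 10, z, 36, 32)}
Selection F ≥ 5: {(m, d, p, 12, d, 9, 14), (m, d, p, 12, k, 27, 14), (m, d, p, 12, q, 36, 14), (m, d, p, 12, y, 15, 14), (m, d, p, 12, z, 36, 14), (m, u, m, 10, d, 9, 27), (m, u, m, 10, d, 9, 29), (m, u, m, 10, d, 9, 32), (m, u, m, 10, k, 27, 27), (m, u, m, 10, k, 27, 29), (m, u, m, 10, k, 27, 32), (m, u, m, 10, q, 36, 27), (m, u, m, 10, q, 36, 29), (m, u, m, 10, q, 36, 32), (m, u, m, 10, y, 15, 27), (m, u, m, 10, y, 15, 29), (m, u, m, 10, y, 15, 32), (m, u, m, 10, z, 36, 27), (m, u, m, 10, z, 36, 29), (m, u, m, 10, z, 36, 32)}
Selection F ≠ 27: {(m, d, p, 12, d, 9, 14), (m, d, p, 12, k, 27, 14), (m, d, p, 12, q, 36, 14), (m, d, p, 12, y, 15, 14), (m, d, p, 12, z, 36, 14), (m, u, m, 10, d, 9, 29), (m, u, m, 10, d, 9, 32), (m, u, m, 10, k, 27, 29), (m, u, m, 10, k, 27, 32), (m, u, m, 10, q, 36, 29), (m, u, m, 10, q, 36, 32), (m, u, m, 10, y, 15, 29), (m, u, m, 10, y, 15, 32), (m, u, m, 10, z, 36, 29), (m, u, m, 10, z, 36, 32)}
Projecting to C, F (12 duplicate(s) eliminated): {(10, 29), (10, 32), (12, 14)}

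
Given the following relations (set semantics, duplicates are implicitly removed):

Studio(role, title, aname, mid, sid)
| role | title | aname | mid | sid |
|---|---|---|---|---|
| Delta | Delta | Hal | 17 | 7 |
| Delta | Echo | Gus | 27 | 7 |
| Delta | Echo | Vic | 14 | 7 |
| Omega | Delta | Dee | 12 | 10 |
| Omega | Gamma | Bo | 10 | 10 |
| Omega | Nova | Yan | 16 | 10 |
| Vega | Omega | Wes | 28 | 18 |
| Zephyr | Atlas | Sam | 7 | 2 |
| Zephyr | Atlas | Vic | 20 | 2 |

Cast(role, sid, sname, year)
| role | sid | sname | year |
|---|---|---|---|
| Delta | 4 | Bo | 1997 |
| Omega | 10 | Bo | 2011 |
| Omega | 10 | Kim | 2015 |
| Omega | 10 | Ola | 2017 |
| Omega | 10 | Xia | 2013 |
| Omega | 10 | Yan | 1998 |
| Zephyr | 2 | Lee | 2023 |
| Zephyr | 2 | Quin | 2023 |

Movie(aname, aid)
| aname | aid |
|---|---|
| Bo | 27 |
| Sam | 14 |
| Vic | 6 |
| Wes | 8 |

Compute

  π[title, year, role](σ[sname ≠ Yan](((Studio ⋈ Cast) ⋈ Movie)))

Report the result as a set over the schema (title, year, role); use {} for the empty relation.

Joining Studio and Cast on role, sid yields {(Omega, Delta, Dee, 12, 10, Bo, 2011), (Omega, Delta, Dee, 12, 10, Kim, 2015), (Omega, Delta, Dee, 12, 10, Ola, 2017), (Omega, Delta, Dee, 12, 10, Xia, 2013), (Omega, Delta, Dee, 12, 10, Yan, 1998), (Omega, Gamma, Bo, 10, 10, Bo, 2011), (Omega, Gamma, Bo, 10, 10, Kim, 2015), (Omega, Gamma, Bo, 10, 10, Ola, 2017), (Omega, Gamma, Bo, 10, 10, Xia, 2013), (Omega, Gamma, Bo, 10, 10, Yan, 1998), (Omega, Nova, Yan, 16, 10, Bo, 2011), (Omega, Nova, Yan, 16, 10, Kim, 2015), (Omega, Nova, Yan, 16, 10, Ola, 2017), (Omega, Nova, Yan, 16, 10, Xia, 2013), (Omega, Nova, Yan, 16, 10, Yan, 1998), (Zephyr, Atlas, Sam, 7, 2, Lee, 2023), (Zephyr, Atlas, Sam, 7, 2, Quin, 2023), (Zephyr, Atlas, Vic, 20, 2, Lee, 2023), (Zephyr, Atlas, Vic, 20, 2, Quin, 2023)}.
Joining (Studio ⋈ Cast) and Movie on aname yields {(Omega, Gamma, Bo, 10, 10, Bo, 2011, 27), (Omega, Gamma, Bo, 10, 10, Kim, 2015, 27), (Omega, Gamma, Bo, 10, 10, Ola, 2017, 27), (Omega, Gamma, Bo, 10, 10, Xia, 2013, 27), (Omega, Gamma, Bo, 10, 10, Yan, 1998, 27), (Zephyr, Atlas, Sam, 7, 2, Lee, 2023, 14), (Zephyr, Atlas, Sam, 7, 2, Quin, 2023, 14), (Zephyr, Atlas, Vic, 20, 2, Lee, 2023, 6), (Zephyr, Atlas, Vic, 20, 2, Quin, 2023, 6)}.
Apply σ_{sname ≠ Yan}; surviving tuples: {(Omega, Gamma, Bo, 10, 10, Bo, 2011, 27), (Omega, Gamma, Bo, 10, 10, Kim, 2015, 27), (Omega, Gamma, Bo, 10, 10, Ola, 2017, 27), (Omega, Gamma, Bo, 10, 10, Xia, 2013, 27), (Zephyr, Atlas, Sam, 7, 2, Lee, 2023, 14), (Zephyr, Atlas, Sam, 7, 2, Quin, 2023, 14), (Zephyr, Atlas, Vic, 20, 2, Lee, 2023, 6), (Zephyr, Atlas, Vic, 20, 2, Quin, 2023, 6)}
Keep only column(s) title, year, role (3 duplicate(s) eliminated): {(Atlas, 2023, Zephyr), (Gamma, 2011, Omega), (Gamma, 2013, Omega), (Gamma, 2015, Omega), (Gamma, 2017, Omega)}

{(Atlas, 2023, Zephyr), (Gamma, 2011, Omega), (Gamma, 2013, Omega), (Gamma, 2015, Omega), (Gamma, 2017, Omega)}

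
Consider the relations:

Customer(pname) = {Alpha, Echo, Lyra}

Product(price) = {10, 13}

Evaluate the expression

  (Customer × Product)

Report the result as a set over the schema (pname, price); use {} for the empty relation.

{(Alpha, 10), (Alpha, 13), (Echo, 10), (Echo, 13), (Lyra, 10), (Lyra, 13)}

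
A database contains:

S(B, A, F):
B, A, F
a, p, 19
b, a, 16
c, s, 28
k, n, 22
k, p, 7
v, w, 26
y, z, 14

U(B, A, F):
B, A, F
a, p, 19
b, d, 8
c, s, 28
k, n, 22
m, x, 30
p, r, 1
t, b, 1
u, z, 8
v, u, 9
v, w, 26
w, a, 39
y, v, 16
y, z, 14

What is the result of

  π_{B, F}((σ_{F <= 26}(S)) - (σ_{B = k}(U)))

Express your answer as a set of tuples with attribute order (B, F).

{(a, 19), (b, 16), (k, 7), (v, 26), (y, 14)}

Filtering on F <= 26 leaves {(a, p, 19), (b, a, 16), (k, n, 22), (k, p, 7), (v, w, 26), (y, z, 14)}.
Filtering on B = k leaves {(k, n, 22)}.
Taking the difference: {(a, p, 19), (b, a, 16), (k, p, 7), (v, w, 26), (y, z, 14)}
π_{B, F} gives {(a, 19), (b, 16), (k, 7), (v, 26), (y, 14)}.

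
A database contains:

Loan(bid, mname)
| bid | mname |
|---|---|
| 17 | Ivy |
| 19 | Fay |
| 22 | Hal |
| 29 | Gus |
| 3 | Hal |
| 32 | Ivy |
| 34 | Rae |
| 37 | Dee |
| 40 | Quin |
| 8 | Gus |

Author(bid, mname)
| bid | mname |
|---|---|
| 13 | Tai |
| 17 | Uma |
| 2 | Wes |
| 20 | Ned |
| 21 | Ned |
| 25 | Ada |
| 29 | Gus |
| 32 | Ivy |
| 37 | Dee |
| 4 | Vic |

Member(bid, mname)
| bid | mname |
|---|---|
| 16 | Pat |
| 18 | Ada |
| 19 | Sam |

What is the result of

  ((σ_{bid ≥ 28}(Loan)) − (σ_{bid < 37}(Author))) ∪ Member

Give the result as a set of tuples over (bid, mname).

Filtering on bid ≥ 28 leaves {(29, Gus), (32, Ivy), (34, Rae), (37, Dee), (40, Quin)}.
Filtering on bid < 37 leaves {(13, Tai), (17, Uma), (2, Wes), (20, Ned), (21, Ned), (25, Ada), (29, Gus), (32, Ivy), (4, Vic)}.
Taking the difference: {(34, Rae), (37, Dee), (40, Quin)}
Taking the union: {(16, Pat), (18, Ada), (19, Sam), (34, Rae), (37, Dee), (40, Quin)}

{(16, Pat), (18, Ada), (19, Sam), (34, Rae), (37, Dee), (40, Quin)}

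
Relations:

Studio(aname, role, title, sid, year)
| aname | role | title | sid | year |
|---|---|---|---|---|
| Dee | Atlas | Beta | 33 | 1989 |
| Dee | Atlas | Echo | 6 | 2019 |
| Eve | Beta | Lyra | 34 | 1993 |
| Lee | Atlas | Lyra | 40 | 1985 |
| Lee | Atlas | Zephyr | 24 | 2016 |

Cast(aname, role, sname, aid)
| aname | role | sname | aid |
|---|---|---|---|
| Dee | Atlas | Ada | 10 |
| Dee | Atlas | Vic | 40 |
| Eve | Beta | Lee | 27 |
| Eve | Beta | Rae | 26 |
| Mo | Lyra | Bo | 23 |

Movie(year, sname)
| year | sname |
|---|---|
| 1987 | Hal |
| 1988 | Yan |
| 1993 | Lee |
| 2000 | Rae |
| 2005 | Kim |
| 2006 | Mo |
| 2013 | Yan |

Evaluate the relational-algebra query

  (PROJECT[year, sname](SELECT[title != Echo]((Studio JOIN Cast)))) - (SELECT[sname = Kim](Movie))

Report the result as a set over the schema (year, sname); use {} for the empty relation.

{(1989, Ada), (1989, Vic), (1993, Lee), (1993, Rae)}

Studio ⋈ Cast (natural join on aname, role): {(Dee, Atlas, Beta, 33, 1989, Ada, 10), (Dee, Atlas, Beta, 33, 1989, Vic, 40), (Dee, Atlas, Echo, 6, 2019, Ada, 10), (Dee, Atlas, Echo, 6, 2019, Vic, 40), (Eve, Beta, Lyra, 34, 1993, Lee, 27), (Eve, Beta, Lyra, 34, 1993, Rae, 26)}
Selection title != Echo: {(Dee, Atlas, Beta, 33, 1989, Ada, 10), (Dee, Atlas, Beta, 33, 1989, Vic, 40), (Eve, Beta, Lyra, 34, 1993, Lee, 27), (Eve, Beta, Lyra, 34, 1993, Rae, 26)}
π[year, sname]: project onto (year, sname) → {(1989, Ada), (1989, Vic), (1993, Lee), (1993, Rae)}
Selection sname = Kim: {(2005, Kim)}
Difference: {(1989, Ada), (1989, Vic), (1993, Lee), (1993, Rae)} with {(2005, Kim)} → {(1989, Ada), (1989, Vic), (1993, Lee), (1993, Rae)}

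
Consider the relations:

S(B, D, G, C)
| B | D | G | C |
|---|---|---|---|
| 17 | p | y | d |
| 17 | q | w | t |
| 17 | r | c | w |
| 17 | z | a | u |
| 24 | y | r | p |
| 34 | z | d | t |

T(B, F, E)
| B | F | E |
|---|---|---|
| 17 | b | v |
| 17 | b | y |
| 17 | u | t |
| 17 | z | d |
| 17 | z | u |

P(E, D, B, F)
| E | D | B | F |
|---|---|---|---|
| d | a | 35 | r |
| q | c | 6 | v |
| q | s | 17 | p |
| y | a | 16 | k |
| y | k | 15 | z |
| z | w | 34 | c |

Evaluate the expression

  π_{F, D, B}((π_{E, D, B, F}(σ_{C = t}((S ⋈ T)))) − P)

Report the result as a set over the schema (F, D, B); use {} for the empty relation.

{(b, q, 17), (u, q, 17), (z, q, 17)}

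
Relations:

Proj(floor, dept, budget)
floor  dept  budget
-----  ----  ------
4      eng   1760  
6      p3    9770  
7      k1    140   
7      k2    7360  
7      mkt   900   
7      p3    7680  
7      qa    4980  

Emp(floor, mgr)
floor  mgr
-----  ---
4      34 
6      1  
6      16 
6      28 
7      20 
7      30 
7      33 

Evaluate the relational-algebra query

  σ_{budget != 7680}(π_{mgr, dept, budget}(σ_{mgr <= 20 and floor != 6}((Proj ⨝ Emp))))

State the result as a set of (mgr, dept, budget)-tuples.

Joining Proj and Emp on floor yields {(4, eng, 1760, 34), (6, p3, 9770, 1), (6, p3, 9770, 16), (6, p3, 9770, 28), (7, k1, 140, 20), (7, k1, 140, 30), (7, k1, 140, 33), (7, k2, 7360, 20), (7, k2, 7360, 30), (7, k2, 7360, 33), (7, mkt, 900, 20), (7, mkt, 900, 30), (7, mkt, 900, 33), (7, p3, 7680, 20), (7, p3, 7680, 30), (7, p3, 7680, 33), (7, qa, 4980, 20), (7, qa, 4980, 30), (7, qa, 4980, 33)}.
Filtering on mgr <= 20 and floor != 6 leaves {(7, k1, 140, 20), (7, k2, 7360, 20), (7, mkt, 900, 20), (7, p3, 7680, 20), (7, qa, 4980, 20)}.
π_{mgr, dept, budget} gives {(20, k1, 140), (20, k2, 7360), (20, mkt, 900), (20, p3, 7680), (20, qa, 4980)}.
Filtering on budget != 7680 leaves {(20, k1, 140), (20, k2, 7360), (20, mkt, 900), (20, qa, 4980)}.

{(20, k1, 140), (20, k2, 7360), (20, mkt, 900), (20, qa, 4980)}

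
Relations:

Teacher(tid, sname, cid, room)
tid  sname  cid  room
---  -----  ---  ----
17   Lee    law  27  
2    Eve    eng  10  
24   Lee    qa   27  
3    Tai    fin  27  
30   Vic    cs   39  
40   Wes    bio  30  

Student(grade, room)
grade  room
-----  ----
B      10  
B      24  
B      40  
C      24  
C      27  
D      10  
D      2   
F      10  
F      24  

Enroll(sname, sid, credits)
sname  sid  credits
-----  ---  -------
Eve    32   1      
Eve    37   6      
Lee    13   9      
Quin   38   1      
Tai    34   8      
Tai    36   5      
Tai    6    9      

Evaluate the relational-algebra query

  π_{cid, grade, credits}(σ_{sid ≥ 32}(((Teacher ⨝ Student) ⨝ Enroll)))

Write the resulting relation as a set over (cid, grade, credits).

Teacher ⋈ Student (natural join on room): {(17, Lee, law, 27, C), (2, Eve, eng, 10, B), (2, Eve, eng, 10, D), (2, Eve, eng, 10, F), (24, Lee, qa, 27, C), (3, Tai, fin, 27, C)}
(Teacher ⨝ Student) ⋈ Enroll (natural join on sname): {(17, Lee, law, 27, C, 13, 9), (2, Eve, eng, 10, B, 32, 1), (2, Eve, eng, 10, B, 37, 6), (2, Eve, eng, 10, D, 32, 1), (2, Eve, eng, 10, D, 37, 6), (2, Eve, eng, 10, F, 32, 1), (2, Eve, eng, 10, F, 37, 6), (24, Lee, qa, 27, C, 13, 9), (3, Tai, fin, 27, C, 34, 8), (3, Tai, fin, 27, C, 36, 5), (3, Tai, fin, 27, C, 6, 9)}
σ[sid ≥ 32]: keep tuples satisfying sid ≥ 32 → {(2, Eve, eng, 10, B, 32, 1), (2, Eve, eng, 10, B, 37, 6), (2, Eve, eng, 10, D, 32, 1), (2, Eve, eng, 10, D, 37, 6), (2, Eve, eng, 10, F, 32, 1), (2, Eve, eng, 10, F, 37, 6), (3, Tai, fin, 27, C, 34, 8), (3, Tai, fin, 27, C, 36, 5)}
Keep only column(s) cid, grade, credits: {(eng, B, 1), (eng, B, 6), (eng, D, 1), (eng, D, 6), (eng, F, 1), (eng, F, 6), (fin, C, 5), (fin, C, 8)}

{(eng, B, 1), (eng, B, 6), (eng, D, 1), (eng, D, 6), (eng, F, 1), (eng, F, 6), (fin, C, 5), (fin, C, 8)}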